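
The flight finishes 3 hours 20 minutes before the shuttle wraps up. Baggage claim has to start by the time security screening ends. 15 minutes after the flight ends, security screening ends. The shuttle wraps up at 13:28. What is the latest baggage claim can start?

10:23

The flight ends at 13:28 − 200 min = 10:08.
Security screening ends at 10:08 + 15 min = 10:23.
Baggage claim is bounded by security screening, so the latest it can start is 10:23.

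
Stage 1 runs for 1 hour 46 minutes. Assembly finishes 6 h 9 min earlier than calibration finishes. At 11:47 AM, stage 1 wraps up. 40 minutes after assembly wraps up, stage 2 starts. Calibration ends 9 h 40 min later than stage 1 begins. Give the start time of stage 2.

2:12 PM

Stage 1 starts at 11:47 AM − 106 min = 10:01 AM.
Calibration ends at 10:01 AM + 580 min = 7:41 PM.
Assembly ends at 7:41 PM − 369 min = 1:32 PM.
Stage 2 starts at 1:32 PM + 40 min = 2:12 PM.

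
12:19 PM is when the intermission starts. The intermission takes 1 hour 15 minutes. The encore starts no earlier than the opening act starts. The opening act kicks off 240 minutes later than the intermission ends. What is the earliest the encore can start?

5:34 PM

The intermission ends at 12:19 PM + 75 min = 1:34 PM.
The opening act starts at 1:34 PM + 240 min = 5:34 PM.
The encore is bounded by the opening act, so the earliest it can start is 5:34 PM.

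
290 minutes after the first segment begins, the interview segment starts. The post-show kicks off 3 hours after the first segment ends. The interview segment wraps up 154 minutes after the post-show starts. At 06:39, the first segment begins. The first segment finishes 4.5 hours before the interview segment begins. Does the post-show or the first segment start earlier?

The interview segment starts at 06:39 + 290 min = 11:29.
The first segment ends at 11:29 − 270 min = 06:59.
The post-show starts at 06:59 + 180 min = 09:59.
The post-show starts at 09:59 and the first segment starts at 06:39, so the first segment is first.

the first segment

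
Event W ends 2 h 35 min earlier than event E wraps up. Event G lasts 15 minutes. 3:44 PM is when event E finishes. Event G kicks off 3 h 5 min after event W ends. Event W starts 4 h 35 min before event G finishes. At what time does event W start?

11:54 AM

Event W ends at 3:44 PM − 155 min = 1:09 PM.
Event G starts at 1:09 PM + 185 min = 4:14 PM.
Event G ends at 4:14 PM + 15 min = 4:29 PM.
Event W starts at 4:29 PM − 275 min = 11:54 AM.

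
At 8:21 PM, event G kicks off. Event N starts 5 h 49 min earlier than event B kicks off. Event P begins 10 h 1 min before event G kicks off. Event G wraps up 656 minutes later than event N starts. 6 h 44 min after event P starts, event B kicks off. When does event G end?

10:11 PM

Event P starts at 8:21 PM − 601 min = 10:20 AM.
Event B starts at 10:20 AM + 404 min = 5:04 PM.
Event N starts at 5:04 PM − 349 min = 11:15 AM.
Event G ends at 11:15 AM + 656 min = 10:11 PM.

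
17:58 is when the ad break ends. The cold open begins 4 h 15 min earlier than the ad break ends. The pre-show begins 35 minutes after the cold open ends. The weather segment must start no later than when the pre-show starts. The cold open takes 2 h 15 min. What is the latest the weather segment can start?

16:33

The cold open starts at 17:58 − 255 min = 13:43.
The cold open ends at 13:43 + 135 min = 15:58.
The pre-show starts at 15:58 + 35 min = 16:33.
The weather segment is bounded by the pre-show, so the latest it can start is 16:33.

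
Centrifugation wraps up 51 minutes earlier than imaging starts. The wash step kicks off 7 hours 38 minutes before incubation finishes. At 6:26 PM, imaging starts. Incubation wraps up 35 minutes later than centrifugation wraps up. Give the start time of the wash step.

Centrifugation ends at 6:26 PM − 51 min = 5:35 PM.
Incubation ends at 5:35 PM + 35 min = 6:10 PM.
The wash step starts at 6:10 PM − 458 min = 10:32 AM.

10:32 AM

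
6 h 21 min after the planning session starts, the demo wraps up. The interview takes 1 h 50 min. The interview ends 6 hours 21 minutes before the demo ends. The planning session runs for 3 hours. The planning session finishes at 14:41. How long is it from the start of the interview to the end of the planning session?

The planning session starts at 14:41 − 180 min = 11:41.
The demo ends at 11:41 + 381 min = 18:02.
The interview ends at 18:02 − 381 min = 11:41.
The interview starts at 11:41 − 110 min = 09:51.
From 09:51 to 14:41 is 4 hours 50 minutes.

4 hours 50 minutes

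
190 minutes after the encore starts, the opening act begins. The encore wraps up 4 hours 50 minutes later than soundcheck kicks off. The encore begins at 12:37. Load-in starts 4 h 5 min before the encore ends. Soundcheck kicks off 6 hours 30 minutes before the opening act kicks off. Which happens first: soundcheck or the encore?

The opening act starts at 12:37 + 190 min = 15:47.
Soundcheck starts at 15:47 − 390 min = 09:17.
Soundcheck starts at 09:17 and the encore starts at 12:37, so soundcheck is first.

soundcheck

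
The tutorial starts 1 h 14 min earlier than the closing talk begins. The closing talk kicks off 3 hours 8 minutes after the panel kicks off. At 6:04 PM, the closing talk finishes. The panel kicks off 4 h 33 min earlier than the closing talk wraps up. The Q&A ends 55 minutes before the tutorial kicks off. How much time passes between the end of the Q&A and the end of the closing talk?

The panel starts at 6:04 PM − 273 min = 1:31 PM.
The closing talk starts at 1:31 PM + 188 min = 4:39 PM.
The tutorial starts at 4:39 PM − 74 min = 3:25 PM.
The Q&A ends at 3:25 PM − 55 min = 2:30 PM.
From 2:30 PM to 6:04 PM is 214 minutes.

214 minutes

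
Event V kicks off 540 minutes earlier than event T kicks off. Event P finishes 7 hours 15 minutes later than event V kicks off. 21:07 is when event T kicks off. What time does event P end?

Event V starts at 21:07 − 540 min = 12:07.
Event P ends at 12:07 + 435 min = 19:22.

19:22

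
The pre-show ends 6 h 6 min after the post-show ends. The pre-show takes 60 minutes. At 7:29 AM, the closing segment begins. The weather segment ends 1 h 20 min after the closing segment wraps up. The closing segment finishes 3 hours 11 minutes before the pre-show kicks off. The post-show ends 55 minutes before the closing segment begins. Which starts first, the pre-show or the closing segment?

the closing segment

The post-show ends at 7:29 AM − 55 min = 6:34 AM.
The pre-show ends at 6:34 AM + 366 min = 12:40 PM.
The pre-show starts at 12:40 PM − 60 min = 11:40 AM.
The pre-show starts at 11:40 AM and the closing segment starts at 7:29 AM, so the closing segment is first.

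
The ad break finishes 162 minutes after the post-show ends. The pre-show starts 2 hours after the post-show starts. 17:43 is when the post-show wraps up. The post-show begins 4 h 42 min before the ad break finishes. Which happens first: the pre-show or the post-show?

The ad break ends at 17:43 + 162 min = 20:25.
The post-show starts at 20:25 − 282 min = 15:43.
The pre-show starts at 15:43 + 120 min = 17:43.
The pre-show starts at 17:43 and the post-show starts at 15:43, so the post-show is first.

the post-show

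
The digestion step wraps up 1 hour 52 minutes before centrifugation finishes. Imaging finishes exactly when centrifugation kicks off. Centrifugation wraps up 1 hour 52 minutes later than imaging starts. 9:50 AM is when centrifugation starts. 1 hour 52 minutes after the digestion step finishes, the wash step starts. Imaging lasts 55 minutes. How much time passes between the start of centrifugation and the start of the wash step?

57 minutes

Imaging ends at 9:50 AM.
Imaging starts at 9:50 AM − 55 min = 8:55 AM.
Centrifugation ends at 8:55 AM + 112 min = 10:47 AM.
The digestion step ends at 10:47 AM − 112 min = 8:55 AM.
The wash step starts at 8:55 AM + 112 min = 10:47 AM.
From 9:50 AM to 10:47 AM is 57 minutes.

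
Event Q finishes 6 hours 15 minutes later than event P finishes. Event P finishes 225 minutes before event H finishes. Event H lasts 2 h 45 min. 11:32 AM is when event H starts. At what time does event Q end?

4:47 PM

Event H ends at 11:32 AM + 165 min = 2:17 PM.
Event P ends at 2:17 PM − 225 min = 10:32 AM.
Event Q ends at 10:32 AM + 375 min = 4:47 PM.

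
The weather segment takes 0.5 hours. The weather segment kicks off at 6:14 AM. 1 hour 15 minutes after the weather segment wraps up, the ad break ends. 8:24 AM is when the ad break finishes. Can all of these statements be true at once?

No

The weather segment ends at 6:14 AM + 30 min = 6:44 AM.
The ad break ends at 6:44 AM + 75 min = 7:59 AM.
But the ad break is also said to end at 8:24 AM — a 25-minute conflict.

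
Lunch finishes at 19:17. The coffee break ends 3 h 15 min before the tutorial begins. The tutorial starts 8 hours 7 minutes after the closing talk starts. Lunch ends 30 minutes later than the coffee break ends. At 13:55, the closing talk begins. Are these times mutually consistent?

Yes

The tutorial starts at 13:55 + 487 min = 22:02.
The coffee break ends at 22:02 − 195 min = 18:47.
Lunch ends at 18:47 + 30 min = 19:17.
That matches the stated 19:17, so the schedule is consistent.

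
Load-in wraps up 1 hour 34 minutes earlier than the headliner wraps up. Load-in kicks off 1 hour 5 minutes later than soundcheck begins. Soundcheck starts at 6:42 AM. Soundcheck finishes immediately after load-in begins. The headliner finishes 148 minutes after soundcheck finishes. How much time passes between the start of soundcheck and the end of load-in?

1 h 59 min

Load-in starts at 6:42 AM + 65 min = 7:47 AM.
So soundcheck ends at 7:47 AM.
The headliner ends at 7:47 AM + 148 min = 10:15 AM.
Load-in ends at 10:15 AM − 94 min = 8:41 AM.
From 6:42 AM to 8:41 AM is 1 h 59 min.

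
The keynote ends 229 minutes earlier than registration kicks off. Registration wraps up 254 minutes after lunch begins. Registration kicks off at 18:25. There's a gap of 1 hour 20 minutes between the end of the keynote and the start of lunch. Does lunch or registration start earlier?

The keynote ends at 18:25 − 229 min = 14:36.
Lunch starts at 14:36 + 80 min = 15:56.
Lunch starts at 15:56 and registration starts at 18:25, so lunch is first.

lunch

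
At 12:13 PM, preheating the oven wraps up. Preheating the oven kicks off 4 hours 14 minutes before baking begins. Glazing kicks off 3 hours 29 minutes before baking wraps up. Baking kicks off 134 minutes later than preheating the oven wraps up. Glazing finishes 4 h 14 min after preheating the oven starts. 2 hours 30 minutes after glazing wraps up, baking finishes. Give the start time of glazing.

Baking starts at 12:13 PM + 134 min = 2:27 PM.
Preheating the oven starts at 2:27 PM − 254 min = 10:13 AM.
Glazing ends at 10:13 AM + 254 min = 2:27 PM.
Baking ends at 2:27 PM + 150 min = 4:57 PM.
Glazing starts at 4:57 PM − 209 min = 1:28 PM.

1:28 PM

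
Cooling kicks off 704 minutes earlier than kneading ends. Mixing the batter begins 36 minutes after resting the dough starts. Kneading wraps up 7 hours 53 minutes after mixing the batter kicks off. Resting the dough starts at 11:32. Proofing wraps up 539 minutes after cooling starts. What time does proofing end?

Mixing the batter starts at 11:32 + 36 min = 12:08.
Kneading ends at 12:08 + 473 min = 20:01.
Cooling starts at 20:01 − 704 min = 08:17.
Proofing ends at 08:17 + 539 min = 17:16.

17:16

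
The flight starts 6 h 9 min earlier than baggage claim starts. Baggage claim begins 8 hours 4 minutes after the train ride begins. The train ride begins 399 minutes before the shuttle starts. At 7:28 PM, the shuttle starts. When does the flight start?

The train ride starts at 7:28 PM − 399 min = 12:49 PM.
Baggage claim starts at 12:49 PM + 484 min = 8:53 PM.
The flight starts at 8:53 PM − 369 min = 2:44 PM.

2:44 PM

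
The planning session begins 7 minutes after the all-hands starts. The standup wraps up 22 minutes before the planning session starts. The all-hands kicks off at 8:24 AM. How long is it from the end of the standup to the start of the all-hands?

15 minutes

The planning session starts at 8:24 AM + 7 min = 8:31 AM.
The standup ends at 8:31 AM − 22 min = 8:09 AM.
From 8:09 AM to 8:24 AM is 15 minutes.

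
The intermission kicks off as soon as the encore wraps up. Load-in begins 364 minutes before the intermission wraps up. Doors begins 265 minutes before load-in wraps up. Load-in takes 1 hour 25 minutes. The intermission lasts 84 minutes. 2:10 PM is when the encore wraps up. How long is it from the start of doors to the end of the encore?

The intermission starts at 2:10 PM.
The intermission ends at 2:10 PM + 84 min = 3:34 PM.
Load-in starts at 3:34 PM − 364 min = 9:30 AM.
Load-in ends at 9:30 AM + 85 min = 10:55 AM.
Doors starts at 10:55 AM − 265 min = 6:30 AM.
From 6:30 AM to 2:10 PM is 460 minutes.

460 minutes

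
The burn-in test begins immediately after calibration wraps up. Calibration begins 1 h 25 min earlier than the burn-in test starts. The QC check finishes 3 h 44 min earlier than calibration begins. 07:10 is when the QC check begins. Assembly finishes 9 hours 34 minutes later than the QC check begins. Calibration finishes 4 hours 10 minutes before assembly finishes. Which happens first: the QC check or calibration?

the QC check

Assembly ends at 07:10 + 574 min = 16:44.
Calibration ends at 16:44 − 250 min = 12:34.
So the burn-in test starts at 12:34.
Calibration starts at 12:34 − 85 min = 11:09.
The QC check starts at 07:10 and calibration starts at 11:09, so the QC check is first.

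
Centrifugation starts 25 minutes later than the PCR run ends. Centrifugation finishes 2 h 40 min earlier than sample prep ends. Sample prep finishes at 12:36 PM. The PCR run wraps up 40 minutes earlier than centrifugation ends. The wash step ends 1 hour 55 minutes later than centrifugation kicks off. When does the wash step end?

Centrifugation ends at 12:36 PM − 160 min = 9:56 AM.
The PCR run ends at 9:56 AM − 40 min = 9:16 AM.
Centrifugation starts at 9:16 AM + 25 min = 9:41 AM.
The wash step ends at 9:41 AM + 115 min = 11:36 AM.

11:36 AM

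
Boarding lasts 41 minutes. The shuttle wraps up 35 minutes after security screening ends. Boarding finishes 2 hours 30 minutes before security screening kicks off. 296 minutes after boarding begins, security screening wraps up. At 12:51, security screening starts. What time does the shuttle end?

Boarding ends at 12:51 − 150 min = 10:21.
Boarding starts at 10:21 − 41 min = 09:40.
Security screening ends at 09:40 + 296 min = 14:36.
The shuttle ends at 14:36 + 35 min = 15:11.

15:11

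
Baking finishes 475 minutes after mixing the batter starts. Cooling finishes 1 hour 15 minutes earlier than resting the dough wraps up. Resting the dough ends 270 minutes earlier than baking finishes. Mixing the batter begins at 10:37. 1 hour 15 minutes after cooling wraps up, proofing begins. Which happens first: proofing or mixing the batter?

mixing the batter

Baking ends at 10:37 + 475 min = 18:32.
Resting the dough ends at 18:32 − 270 min = 14:02.
Cooling ends at 14:02 − 75 min = 12:47.
Proofing starts at 12:47 + 75 min = 14:02.
Proofing starts at 14:02 and mixing the batter starts at 10:37, so mixing the batter is first.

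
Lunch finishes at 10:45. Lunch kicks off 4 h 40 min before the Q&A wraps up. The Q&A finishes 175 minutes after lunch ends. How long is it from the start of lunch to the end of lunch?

105 minutes

The Q&A ends at 10:45 + 175 min = 13:40.
Lunch starts at 13:40 − 280 min = 09:00.
From 09:00 to 10:45 is 105 minutes.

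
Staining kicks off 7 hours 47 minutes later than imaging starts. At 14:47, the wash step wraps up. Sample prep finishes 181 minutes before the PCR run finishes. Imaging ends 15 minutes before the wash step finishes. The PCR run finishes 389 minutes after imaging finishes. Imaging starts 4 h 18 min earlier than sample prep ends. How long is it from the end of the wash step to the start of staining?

Imaging ends at 14:47 − 15 min = 14:32.
The PCR run ends at 14:32 + 389 min = 21:01.
Sample prep ends at 21:01 − 181 min = 18:00.
Imaging starts at 18:00 − 258 min = 13:42.
Staining starts at 13:42 + 467 min = 21:29.
From 14:47 to 21:29 is 6 h 42 min.

6 h 42 min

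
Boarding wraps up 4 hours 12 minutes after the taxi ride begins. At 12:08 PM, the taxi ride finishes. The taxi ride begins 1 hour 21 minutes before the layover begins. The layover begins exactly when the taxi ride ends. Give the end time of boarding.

The layover starts at 12:08 PM.
The taxi ride starts at 12:08 PM − 81 min = 10:47 AM.
Boarding ends at 10:47 AM + 252 min = 2:59 PM.

2:59 PM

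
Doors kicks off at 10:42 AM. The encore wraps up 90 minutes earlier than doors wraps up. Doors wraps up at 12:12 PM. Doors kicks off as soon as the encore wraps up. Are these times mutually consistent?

Yes

The encore ends at 12:12 PM − 90 min = 10:42 AM.
So doors starts at 10:42 AM.
That matches the stated 10:42 AM, so the schedule is consistent.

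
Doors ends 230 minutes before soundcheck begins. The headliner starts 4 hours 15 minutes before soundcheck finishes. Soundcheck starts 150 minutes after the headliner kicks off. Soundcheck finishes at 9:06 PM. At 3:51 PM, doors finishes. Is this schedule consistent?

The headliner starts at 9:06 PM − 255 min = 4:51 PM.
Soundcheck starts at 4:51 PM + 150 min = 7:21 PM.
Doors ends at 7:21 PM − 230 min = 3:31 PM.
But doors is also said to end at 3:51 PM — a 20-minute conflict.

No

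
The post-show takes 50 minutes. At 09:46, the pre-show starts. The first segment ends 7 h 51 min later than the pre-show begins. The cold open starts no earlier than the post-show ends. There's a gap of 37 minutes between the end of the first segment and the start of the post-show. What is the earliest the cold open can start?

19:04

The first segment ends at 09:46 + 471 min = 17:37.
The post-show starts at 17:37 + 37 min = 18:14.
The post-show ends at 18:14 + 50 min = 19:04.
The cold open is bounded by the post-show, so the earliest it can start is 19:04.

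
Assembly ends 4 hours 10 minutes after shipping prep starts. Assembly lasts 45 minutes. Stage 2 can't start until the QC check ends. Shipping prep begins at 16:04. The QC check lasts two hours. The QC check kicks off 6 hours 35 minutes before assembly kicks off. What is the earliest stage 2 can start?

Assembly ends at 16:04 + 250 min = 20:14.
Assembly starts at 20:14 − 45 min = 19:29.
The QC check starts at 19:29 − 395 min = 12:54.
The QC check ends at 12:54 + 120 min = 14:54.
Stage 2 is bounded by the QC check, so the earliest it can start is 14:54.

14:54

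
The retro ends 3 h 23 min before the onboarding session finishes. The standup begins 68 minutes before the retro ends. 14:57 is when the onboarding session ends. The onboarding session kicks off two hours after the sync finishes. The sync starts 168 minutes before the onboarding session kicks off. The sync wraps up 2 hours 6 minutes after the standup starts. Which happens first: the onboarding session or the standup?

The retro ends at 14:57 − 203 min = 11:34.
The standup starts at 11:34 − 68 min = 10:26.
The sync ends at 10:26 + 126 min = 12:32.
The onboarding session starts at 12:32 + 120 min = 14:32.
The onboarding session starts at 14:32 and the standup starts at 10:26, so the standup is first.

the standup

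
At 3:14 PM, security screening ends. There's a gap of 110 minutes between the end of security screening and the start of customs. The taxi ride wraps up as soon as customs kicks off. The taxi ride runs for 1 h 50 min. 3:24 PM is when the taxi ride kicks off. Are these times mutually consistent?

Customs starts at 3:14 PM + 110 min = 5:04 PM.
So the taxi ride ends at 5:04 PM.
The taxi ride starts at 5:04 PM − 110 min = 3:14 PM.
But the taxi ride is also said to start at 3:24 PM — a 10-minute conflict.

No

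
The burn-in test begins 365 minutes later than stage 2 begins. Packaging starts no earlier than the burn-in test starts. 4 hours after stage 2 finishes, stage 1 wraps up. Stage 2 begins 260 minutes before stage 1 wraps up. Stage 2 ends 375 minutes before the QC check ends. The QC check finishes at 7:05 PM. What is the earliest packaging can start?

Stage 2 ends at 7:05 PM − 375 min = 12:50 PM.
Stage 1 ends at 12:50 PM + 240 min = 4:50 PM.
Stage 2 starts at 4:50 PM − 260 min = 12:30 PM.
The burn-in test starts at 12:30 PM + 365 min = 6:35 PM.
Packaging is bounded by the burn-in test, so the earliest it can start is 6:35 PM.

6:35 PM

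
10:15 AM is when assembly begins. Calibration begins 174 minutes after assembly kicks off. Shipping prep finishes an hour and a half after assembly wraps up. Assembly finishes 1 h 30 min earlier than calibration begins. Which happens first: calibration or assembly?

Calibration starts at 10:15 AM + 174 min = 1:09 PM.
Calibration starts at 1:09 PM and assembly starts at 10:15 AM, so assembly is first.

assembly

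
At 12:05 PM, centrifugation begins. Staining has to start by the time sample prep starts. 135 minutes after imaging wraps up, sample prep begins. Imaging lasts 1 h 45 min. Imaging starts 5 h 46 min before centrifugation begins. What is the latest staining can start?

Imaging starts at 12:05 PM − 346 min = 6:19 AM.
Imaging ends at 6:19 AM + 105 min = 8:04 AM.
Sample prep starts at 8:04 AM + 135 min = 10:19 AM.
Staining is bounded by sample prep, so the latest it can start is 10:19 AM.

10:19 AM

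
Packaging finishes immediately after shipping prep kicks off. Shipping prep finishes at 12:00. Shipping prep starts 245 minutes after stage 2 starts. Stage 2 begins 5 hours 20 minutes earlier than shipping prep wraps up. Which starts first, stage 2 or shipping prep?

stage 2

Stage 2 starts at 12:00 − 320 min = 06:40.
Shipping prep starts at 06:40 + 245 min = 10:45.
Stage 2 starts at 06:40 and shipping prep starts at 10:45, so stage 2 is first.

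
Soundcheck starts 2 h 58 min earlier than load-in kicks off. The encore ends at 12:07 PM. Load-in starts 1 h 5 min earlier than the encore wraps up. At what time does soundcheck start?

Load-in starts at 12:07 PM − 65 min = 11:02 AM.
Soundcheck starts at 11:02 AM − 178 min = 8:04 AM.

8:04 AM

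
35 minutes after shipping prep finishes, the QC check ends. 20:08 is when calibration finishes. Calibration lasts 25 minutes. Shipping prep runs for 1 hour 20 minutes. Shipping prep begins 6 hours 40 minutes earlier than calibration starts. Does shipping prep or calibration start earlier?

shipping prep

Calibration starts at 20:08 − 25 min = 19:43.
Shipping prep starts at 19:43 − 400 min = 13:03.
Shipping prep starts at 13:03 and calibration starts at 19:43, so shipping prep is first.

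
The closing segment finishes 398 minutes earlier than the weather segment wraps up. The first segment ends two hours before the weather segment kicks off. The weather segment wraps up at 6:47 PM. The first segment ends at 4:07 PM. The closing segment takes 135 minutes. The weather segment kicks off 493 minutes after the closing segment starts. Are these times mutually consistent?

The closing segment ends at 6:47 PM − 398 min = 12:09 PM.
The closing segment starts at 12:09 PM − 135 min = 9:54 AM.
The weather segment starts at 9:54 AM + 493 min = 6:07 PM.
The first segment ends at 6:07 PM − 120 min = 4:07 PM.
That matches the stated 4:07 PM, so the schedule is consistent.

Yes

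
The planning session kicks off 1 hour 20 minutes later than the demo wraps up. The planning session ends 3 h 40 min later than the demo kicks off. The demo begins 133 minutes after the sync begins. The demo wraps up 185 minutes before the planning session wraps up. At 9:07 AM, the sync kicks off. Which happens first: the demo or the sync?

The demo starts at 9:07 AM + 133 min = 11:20 AM.
The demo starts at 11:20 AM and the sync starts at 9:07 AM, so the sync is first.

the sync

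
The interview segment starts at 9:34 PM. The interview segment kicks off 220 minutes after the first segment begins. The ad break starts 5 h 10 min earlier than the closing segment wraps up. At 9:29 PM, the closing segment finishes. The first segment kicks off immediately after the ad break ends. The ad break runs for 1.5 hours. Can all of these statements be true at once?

The ad break starts at 9:29 PM − 310 min = 4:19 PM.
The ad break ends at 4:19 PM + 90 min = 5:49 PM.
So the first segment starts at 5:49 PM.
The interview segment starts at 5:49 PM + 220 min = 9:29 PM.
But the interview segment is also said to start at 9:34 PM — a 5-minute conflict.

No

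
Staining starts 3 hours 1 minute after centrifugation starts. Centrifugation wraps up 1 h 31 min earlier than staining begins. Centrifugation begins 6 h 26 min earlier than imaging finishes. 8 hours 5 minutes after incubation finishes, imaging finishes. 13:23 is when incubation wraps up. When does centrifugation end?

Imaging ends at 13:23 + 485 min = 21:28.
Centrifugation starts at 21:28 − 386 min = 15:02.
Staining starts at 15:02 + 181 min = 18:03.
Centrifugation ends at 18:03 − 91 min = 16:32.

16:32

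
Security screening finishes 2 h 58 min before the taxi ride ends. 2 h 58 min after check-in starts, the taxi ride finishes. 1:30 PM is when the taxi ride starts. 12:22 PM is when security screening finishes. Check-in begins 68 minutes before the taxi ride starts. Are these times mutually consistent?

Yes

Check-in starts at 1:30 PM − 68 min = 12:22 PM.
The taxi ride ends at 12:22 PM + 178 min = 3:20 PM.
Security screening ends at 3:20 PM − 178 min = 12:22 PM.
That matches the stated 12:22 PM, so the schedule is consistent.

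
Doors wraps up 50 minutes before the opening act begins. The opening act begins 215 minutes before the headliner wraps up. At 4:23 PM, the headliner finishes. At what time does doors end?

The opening act starts at 4:23 PM − 215 min = 12:48 PM.
Doors ends at 12:48 PM − 50 min = 11:58 AM.

11:58 AM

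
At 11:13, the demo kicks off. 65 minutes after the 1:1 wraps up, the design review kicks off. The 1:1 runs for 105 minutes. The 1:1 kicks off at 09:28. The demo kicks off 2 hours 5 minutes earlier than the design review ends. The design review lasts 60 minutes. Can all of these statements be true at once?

The 1:1 ends at 09:28 + 105 min = 11:13.
The design review starts at 11:13 + 65 min = 12:18.
The design review ends at 12:18 + 60 min = 13:18.
The demo starts at 13:18 − 125 min = 11:13.
That matches the stated 11:13, so the schedule is consistent.

Yes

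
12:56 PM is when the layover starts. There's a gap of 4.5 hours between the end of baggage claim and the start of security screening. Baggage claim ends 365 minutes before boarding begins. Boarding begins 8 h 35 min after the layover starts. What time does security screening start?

Boarding starts at 12:56 PM + 515 min = 9:31 PM.
Baggage claim ends at 9:31 PM − 365 min = 3:26 PM.
Security screening starts at 3:26 PM + 270 min = 7:56 PM.

7:56 PM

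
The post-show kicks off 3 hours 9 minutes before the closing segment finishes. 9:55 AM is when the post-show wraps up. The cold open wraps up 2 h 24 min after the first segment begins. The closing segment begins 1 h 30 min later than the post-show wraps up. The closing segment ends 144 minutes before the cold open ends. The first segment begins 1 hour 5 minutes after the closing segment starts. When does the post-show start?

9:21 AM

The closing segment starts at 9:55 AM + 90 min = 11:25 AM.
The first segment starts at 11:25 AM + 65 min = 12:30 PM.
The cold open ends at 12:30 PM + 144 min = 2:54 PM.
The closing segment ends at 2:54 PM − 144 min = 12:30 PM.
The post-show starts at 12:30 PM − 189 min = 9:21 AM.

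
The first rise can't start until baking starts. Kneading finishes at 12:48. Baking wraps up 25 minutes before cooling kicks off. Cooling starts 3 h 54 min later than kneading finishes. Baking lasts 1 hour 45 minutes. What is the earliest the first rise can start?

Cooling starts at 12:48 + 234 min = 16:42.
Baking ends at 16:42 − 25 min = 16:17.
Baking starts at 16:17 − 105 min = 14:32.
The first rise is bounded by baking, so the earliest it can start is 14:32.

14:32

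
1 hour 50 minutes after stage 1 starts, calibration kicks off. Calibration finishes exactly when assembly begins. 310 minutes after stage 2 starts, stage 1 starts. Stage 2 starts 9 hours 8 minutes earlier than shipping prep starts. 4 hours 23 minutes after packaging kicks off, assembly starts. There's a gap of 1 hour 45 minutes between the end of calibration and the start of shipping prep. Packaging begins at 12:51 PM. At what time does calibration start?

Assembly starts at 12:51 PM + 263 min = 5:14 PM.
So calibration ends at 5:14 PM.
Shipping prep starts at 5:14 PM + 105 min = 6:59 PM.
Stage 2 starts at 6:59 PM − 548 min = 9:51 AM.
Stage 1 starts at 9:51 AM + 310 min = 3:01 PM.
Calibration starts at 3:01 PM + 110 min = 4:51 PM.

4:51 PM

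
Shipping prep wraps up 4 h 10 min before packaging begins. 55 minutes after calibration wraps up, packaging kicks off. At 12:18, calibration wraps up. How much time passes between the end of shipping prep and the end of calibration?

Packaging starts at 12:18 + 55 min = 13:13.
Shipping prep ends at 13:13 − 250 min = 09:03.
From 09:03 to 12:18 is 195 minutes.

195 minutes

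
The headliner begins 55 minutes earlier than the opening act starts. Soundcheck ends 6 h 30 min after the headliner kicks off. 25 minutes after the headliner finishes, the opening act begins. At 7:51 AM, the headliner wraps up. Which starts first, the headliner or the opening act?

The opening act starts at 7:51 AM + 25 min = 8:16 AM.
The headliner starts at 8:16 AM − 55 min = 7:21 AM.
The headliner starts at 7:21 AM and the opening act starts at 8:16 AM, so the headliner is first.

the headliner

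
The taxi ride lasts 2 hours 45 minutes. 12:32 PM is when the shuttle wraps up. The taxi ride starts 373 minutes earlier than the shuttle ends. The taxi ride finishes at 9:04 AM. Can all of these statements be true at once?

Yes

The taxi ride starts at 12:32 PM − 373 min = 6:19 AM.
The taxi ride ends at 6:19 AM + 165 min = 9:04 AM.
That matches the stated 9:04 AM, so the schedule is consistent.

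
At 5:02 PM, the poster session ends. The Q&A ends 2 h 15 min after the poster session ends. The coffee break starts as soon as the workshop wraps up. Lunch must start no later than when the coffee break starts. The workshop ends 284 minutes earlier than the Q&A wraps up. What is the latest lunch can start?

2:33 PM

The Q&A ends at 5:02 PM + 135 min = 7:17 PM.
The workshop ends at 7:17 PM − 284 min = 2:33 PM.
So the coffee break starts at 2:33 PM.
Lunch is bounded by the coffee break, so the latest it can start is 2:33 PM.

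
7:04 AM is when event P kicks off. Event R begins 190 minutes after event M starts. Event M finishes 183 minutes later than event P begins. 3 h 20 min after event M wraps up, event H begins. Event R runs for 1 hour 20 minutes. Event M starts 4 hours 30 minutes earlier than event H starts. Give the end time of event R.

1:27 PM

Event M ends at 7:04 AM + 183 min = 10:07 AM.
Event H starts at 10:07 AM + 200 min = 1:27 PM.
Event M starts at 1:27 PM − 270 min = 8:57 AM.
Event R starts at 8:57 AM + 190 min = 12:07 PM.
Event R ends at 12:07 PM + 80 min = 1:27 PM.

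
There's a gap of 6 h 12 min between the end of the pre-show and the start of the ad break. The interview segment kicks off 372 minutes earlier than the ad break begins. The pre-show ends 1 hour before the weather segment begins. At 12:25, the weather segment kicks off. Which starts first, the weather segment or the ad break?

The pre-show ends at 12:25 − 60 min = 11:25.
The ad break starts at 11:25 + 372 min = 17:37.
The weather segment starts at 12:25 and the ad break starts at 17:37, so the weather segment is first.

the weather segment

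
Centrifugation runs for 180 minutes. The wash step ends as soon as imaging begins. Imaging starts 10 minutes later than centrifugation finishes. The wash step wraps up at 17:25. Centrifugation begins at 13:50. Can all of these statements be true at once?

No

Centrifugation ends at 13:50 + 180 min = 16:50.
Imaging starts at 16:50 + 10 min = 17:00.
So the wash step ends at 17:00.
But the wash step is also said to end at 17:25 — a 25-minute conflict.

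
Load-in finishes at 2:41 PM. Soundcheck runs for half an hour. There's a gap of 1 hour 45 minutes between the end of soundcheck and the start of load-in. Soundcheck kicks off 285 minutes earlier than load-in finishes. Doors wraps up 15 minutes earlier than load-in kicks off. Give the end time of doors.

Soundcheck starts at 2:41 PM − 285 min = 9:56 AM.
Soundcheck ends at 9:56 AM + 30 min = 10:26 AM.
Load-in starts at 10:26 AM + 105 min = 12:11 PM.
Doors ends at 12:11 PM − 15 min = 11:56 AM.

11:56 AM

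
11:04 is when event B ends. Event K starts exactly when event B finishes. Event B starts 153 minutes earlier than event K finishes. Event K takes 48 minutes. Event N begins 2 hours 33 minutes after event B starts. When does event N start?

Event K starts at 11:04.
Event K ends at 11:04 + 48 min = 11:52.
Event B starts at 11:52 − 153 min = 09:19.
Event N starts at 09:19 + 153 min = 11:52.

11:52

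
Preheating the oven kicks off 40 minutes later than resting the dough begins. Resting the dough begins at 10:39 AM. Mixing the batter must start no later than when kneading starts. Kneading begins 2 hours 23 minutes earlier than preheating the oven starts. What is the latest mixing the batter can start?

8:56 AM

Preheating the oven starts at 10:39 AM + 40 min = 11:19 AM.
Kneading starts at 11:19 AM − 143 min = 8:56 AM.
Mixing the batter is bounded by kneading, so the latest it can start is 8:56 AM.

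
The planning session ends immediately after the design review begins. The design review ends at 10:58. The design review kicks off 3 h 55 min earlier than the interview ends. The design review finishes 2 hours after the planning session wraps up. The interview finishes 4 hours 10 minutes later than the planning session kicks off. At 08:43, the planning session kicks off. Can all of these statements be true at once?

Yes

The interview ends at 08:43 + 250 min = 12:53.
The design review starts at 12:53 − 235 min = 08:58.
So the planning session ends at 08:58.
The design review ends at 08:58 + 120 min = 10:58.
That matches the stated 10:58, so the schedule is consistent.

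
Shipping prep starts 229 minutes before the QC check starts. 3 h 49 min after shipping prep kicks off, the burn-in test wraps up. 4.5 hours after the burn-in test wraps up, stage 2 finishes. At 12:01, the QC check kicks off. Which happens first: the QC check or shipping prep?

shipping prep

Shipping prep starts at 12:01 − 229 min = 08:12.
The QC check starts at 12:01 and shipping prep starts at 08:12, so shipping prep is first.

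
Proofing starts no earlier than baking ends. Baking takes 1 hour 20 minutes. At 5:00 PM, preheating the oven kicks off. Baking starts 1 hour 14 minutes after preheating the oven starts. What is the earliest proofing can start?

7:34 PM

Baking starts at 5:00 PM + 74 min = 6:14 PM.
Baking ends at 6:14 PM + 80 min = 7:34 PM.
Proofing is bounded by baking, so the earliest it can start is 7:34 PM.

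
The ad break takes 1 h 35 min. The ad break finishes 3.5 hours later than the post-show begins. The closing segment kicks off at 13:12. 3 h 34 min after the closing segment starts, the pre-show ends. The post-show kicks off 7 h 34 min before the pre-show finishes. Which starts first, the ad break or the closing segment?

The pre-show ends at 13:12 + 214 min = 16:46.
The post-show starts at 16:46 − 454 min = 09:12.
The ad break ends at 09:12 + 210 min = 12:42.
The ad break starts at 12:42 − 95 min = 11:07.
The ad break starts at 11:07 and the closing segment starts at 13:12, so the ad break is first.

the ad break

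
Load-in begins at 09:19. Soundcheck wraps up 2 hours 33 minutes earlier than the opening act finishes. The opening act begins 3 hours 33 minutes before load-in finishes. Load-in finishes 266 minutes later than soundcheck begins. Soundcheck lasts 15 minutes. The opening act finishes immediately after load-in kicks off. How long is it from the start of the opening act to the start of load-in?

The opening act ends at 09:19.
Soundcheck ends at 09:19 − 153 min = 06:46.
Soundcheck starts at 06:46 − 15 min = 06:31.
Load-in ends at 06:31 + 266 min = 10:57.
The opening act starts at 10:57 − 213 min = 07:24.
From 07:24 to 09:19 is 115 minutes.

115 minutes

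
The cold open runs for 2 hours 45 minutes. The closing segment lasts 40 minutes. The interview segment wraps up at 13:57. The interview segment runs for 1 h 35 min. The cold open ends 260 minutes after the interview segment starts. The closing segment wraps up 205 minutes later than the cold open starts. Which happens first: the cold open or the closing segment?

The interview segment starts at 13:57 − 95 min = 12:22.
The cold open ends at 12:22 + 260 min = 16:42.
The cold open starts at 16:42 − 165 min = 13:57.
The closing segment ends at 13:57 + 205 min = 17:22.
The closing segment starts at 17:22 − 40 min = 16:42.
The cold open starts at 13:57 and the closing segment starts at 16:42, so the cold open is first.

the cold open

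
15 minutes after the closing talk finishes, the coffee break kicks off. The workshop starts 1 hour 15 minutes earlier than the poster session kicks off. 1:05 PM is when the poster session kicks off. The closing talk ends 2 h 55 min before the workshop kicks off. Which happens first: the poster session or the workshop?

the workshop

The workshop starts at 1:05 PM − 75 min = 11:50 AM.
The poster session starts at 1:05 PM and the workshop starts at 11:50 AM, so the workshop is first.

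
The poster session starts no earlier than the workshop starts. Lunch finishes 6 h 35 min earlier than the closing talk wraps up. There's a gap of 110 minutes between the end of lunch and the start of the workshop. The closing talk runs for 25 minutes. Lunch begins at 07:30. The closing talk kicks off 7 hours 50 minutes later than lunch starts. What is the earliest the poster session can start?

11:00

The closing talk starts at 07:30 + 470 min = 15:20.
The closing talk ends at 15:20 + 25 min = 15:45.
Lunch ends at 15:45 − 395 min = 09:10.
The workshop starts at 09:10 + 110 min = 11:00.
The poster session is bounded by the workshop, so the earliest it can start is 11:00.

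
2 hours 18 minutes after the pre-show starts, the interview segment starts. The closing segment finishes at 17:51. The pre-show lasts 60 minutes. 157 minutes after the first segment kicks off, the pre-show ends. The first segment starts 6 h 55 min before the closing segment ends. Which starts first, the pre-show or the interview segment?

The first segment starts at 17:51 − 415 min = 10:56.
The pre-show ends at 10:56 + 157 min = 13:33.
The pre-show starts at 13:33 − 60 min = 12:33.
The interview segment starts at 12:33 + 138 min = 14:51.
The pre-show starts at 12:33 and the interview segment starts at 14:51, so the pre-show is first.

the pre-show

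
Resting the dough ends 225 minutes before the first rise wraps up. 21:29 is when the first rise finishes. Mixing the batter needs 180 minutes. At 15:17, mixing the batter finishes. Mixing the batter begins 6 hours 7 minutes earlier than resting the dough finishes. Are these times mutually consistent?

Resting the dough ends at 21:29 − 225 min = 17:44.
Mixing the batter starts at 17:44 − 367 min = 11:37.
Mixing the batter ends at 11:37 + 180 min = 14:37.
But mixing the batter is also said to end at 15:17 — a 40-minute conflict.

No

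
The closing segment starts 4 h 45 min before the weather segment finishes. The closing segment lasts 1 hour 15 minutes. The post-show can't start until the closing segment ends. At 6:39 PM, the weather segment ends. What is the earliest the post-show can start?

The closing segment starts at 6:39 PM − 285 min = 1:54 PM.
The closing segment ends at 1:54 PM + 75 min = 3:09 PM.
The post-show is bounded by the closing segment, so the earliest it can start is 3:09 PM.

3:09 PM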